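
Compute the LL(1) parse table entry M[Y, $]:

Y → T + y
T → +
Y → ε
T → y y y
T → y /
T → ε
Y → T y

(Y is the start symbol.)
To find M[Y, $], we find productions for Y where $ is in the predict set (PREDICT(N → α) = (FIRST(α) \ {ε}) ∪ (FOLLOW(N) if α ⇒* ε)).

Relevant sets:
  FIRST(T) = { '+', 'y', ε }
  FOLLOW(Y) = { $ }

Y → T + y: PREDICT = { '+', 'y' }
Y → ε: PREDICT = { $ }
  $ is in predict set, so this production goes in M[Y, $]
Y → T y: PREDICT = { '+', 'y' }

M[Y, $] = Y → ε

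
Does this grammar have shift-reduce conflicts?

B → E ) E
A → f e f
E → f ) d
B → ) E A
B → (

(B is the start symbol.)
A shift-reduce conflict occurs when an LR(0) state has both:
  - a complete (reduce) item [A → α .] (dot at the end), and
  - a shift item [B → β . c γ] (dot before a terminal).

Augment with B' → B and build the canonical LR(0) collection (I0 = CLOSURE({[B' → . B]}), then GOTO on every symbol after a dot until no new states appear). It has 15 states:
  I0: { [B → . (], [B → . ) E A], [B → . E ) E], [B' → . B], [E → . f ) d] }  — shift
  I1: { [B → ( .] }  — reduce
  I2: { [B → ) . E A], [E → . f ) d] }  — shift
  I3: { [B' → B .] }  — accept
  I4: { [B → E . ) E] }  — shift
  I5: { [E → f . ) d] }  — shift
  I6: { [E → f ) . d] }  — shift
  I7: { [E → f ) d .] }  — reduce
  I8: { [B → E ) . E], [E → . f ) d] }  — shift
  I9: { [B → E ) E .] }  — reduce
  I10: { [A → . f e f], [B → ) E . A] }  — shift
  I11: { [B → ) E A .] }  — reduce
  I12: { [A → f . e f] }  — shift
  I13: { [A → f e . f] }  — shift
  I14: { [A → f e f .] }  — reduce

No state contains both a complete item and a shift item.

Answer: No shift-reduce conflicts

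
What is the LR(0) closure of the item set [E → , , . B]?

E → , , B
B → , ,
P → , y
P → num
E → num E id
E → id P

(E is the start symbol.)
Start with: [E → , , . B]
  [E → , , . B] has the dot before B: add [B → . , ,]
No further items can be added.

CLOSURE = { [B → . , ,], [E → , , . B] }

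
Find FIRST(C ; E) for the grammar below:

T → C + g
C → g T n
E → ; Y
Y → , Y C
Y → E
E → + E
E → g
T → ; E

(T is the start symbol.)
FIRST sets of the non-terminals involved (from the grammar, by fixed-point iteration):
  FIRST(C) = { 'g' }

To compute FIRST(C ; E), process the symbols left to right:
Symbol C is a non-terminal. Add FIRST(C) \ {ε} = { 'g' }
C is not nullable (ε ∉ FIRST(C)), so stop here.
FIRST(C ; E) = { 'g' }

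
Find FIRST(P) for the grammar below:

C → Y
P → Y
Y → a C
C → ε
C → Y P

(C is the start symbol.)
FIRST sets of the other non-terminals involved (by the same procedure, iterated to a fixed point):
  FIRST(Y) = { 'a' }

From P → Y:
  - Y is a non-terminal: add FIRST(Y) \ {ε} = { 'a' }
    Y is not nullable, so stop

Collecting: FIRST(P) = { 'a' }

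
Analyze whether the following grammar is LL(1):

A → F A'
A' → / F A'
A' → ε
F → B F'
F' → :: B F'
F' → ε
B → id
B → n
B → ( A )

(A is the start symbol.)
Yes, the grammar is LL(1).

A grammar is LL(1) if for each non-terminal N with multiple productions, the predict sets of those productions are pairwise disjoint, where PREDICT(N → α) = (FIRST(α) \ {ε}) ∪ (FOLLOW(N) if α ⇒* ε).

Relevant sets:
  FOLLOW(A') = { $, ')' }
  FOLLOW(F') = { $, ')', '/' }

For A':
  PREDICT(A' → '/' F A') = { '/' }
  PREDICT(A' → ε) = { $, ')' }
For F':
  PREDICT(F' → :: B F') = { '::' }
  PREDICT(F' → ε) = { $, ')', '/' }
For B:
  PREDICT(B → id) = { 'id' }
  PREDICT(B → n) = { 'n' }
  PREDICT(B → '(' A ')') = { '(' }
A, F have a single production, so nothing to check there.

All predict sets are disjoint. The grammar IS LL(1).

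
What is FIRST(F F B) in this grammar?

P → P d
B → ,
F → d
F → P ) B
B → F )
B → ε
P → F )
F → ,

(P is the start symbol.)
{ ',', 'd' }

FIRST sets of the non-terminals involved (from the grammar, by fixed-point iteration):
  FIRST(F) = { ',', 'd' }

To compute FIRST(F F B), process the symbols left to right:
Symbol F is a non-terminal. Add FIRST(F) \ {ε} = { ',', 'd' }
F is not nullable (ε ∉ FIRST(F)), so stop here.
FIRST(F F B) = { ',', 'd' }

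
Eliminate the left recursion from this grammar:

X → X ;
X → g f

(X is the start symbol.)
X → g f X'
X' → ; X'
X' → ε

X is directly left-recursive. The standard transformation for
  A → A α₁ | ... | A α_m | β₁ | ... | β_n
is
  A  → β₁ A' | ... | β_n A'
  A' → α₁ A' | ... | α_m A' | ε

X → g f becomes X → g f X'
X → X ; becomes X' → ; X'
Add X' → ε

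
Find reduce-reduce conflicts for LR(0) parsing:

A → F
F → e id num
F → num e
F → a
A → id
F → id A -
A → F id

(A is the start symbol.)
No reduce-reduce conflicts

Augment with A' → A and build the canonical LR(0) collection (I0 = CLOSURE({[A' → . A]}), then GOTO on every symbol after a dot until no new states appear). It has 13 states:
  I0: { [A → . F id], [A → . F], [A → . id], [A' → . A], [F → . a], [F → . e id num], [F → . id A -], [F → . num e] }  — shift
  I1: { [A' → A .] }  — accept
  I2: { [A → F . id], [A → F .] }  — shift, reduce
  I3: { [F → a .] }  — reduce
  I4: { [F → e . id num] }  — shift
  I5: { [A → . F id], [A → . F], [A → . id], [A → id .], [F → . a], [F → . e id num], [F → . id A -], [F → . num e], [F → id . A -] }  — shift, reduce
  I6: { [F → num . e] }  — shift
  I7: { [F → num e .] }  — reduce
  I8: { [F → id A . -] }  — shift
  I9: { [F → id A - .] }  — reduce
  I10: { [F → e id . num] }  — shift
  I11: { [F → e id num .] }  — reduce
  I12: { [A → F id .] }  — reduce

No state contains more than one complete item.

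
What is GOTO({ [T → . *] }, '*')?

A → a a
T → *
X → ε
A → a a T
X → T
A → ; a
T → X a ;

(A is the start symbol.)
GOTO(I, '*') = CLOSURE({ [A → αX.β] : [A → α.Xβ] ∈ I, X = '*' })

Items with dot before '*', with the dot advanced:
  [T → . *] → [T → * .]
Closure adds nothing (no advanced item has the dot before a non-terminal).

GOTO = { [T → * .] }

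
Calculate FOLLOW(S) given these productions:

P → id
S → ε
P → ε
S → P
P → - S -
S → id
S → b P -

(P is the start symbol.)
{ '-' }

In P → - S -: S is followed by '-', add FIRST('-') \ {ε} = { '-' }

Taking the union: FOLLOW(S) = { '-' }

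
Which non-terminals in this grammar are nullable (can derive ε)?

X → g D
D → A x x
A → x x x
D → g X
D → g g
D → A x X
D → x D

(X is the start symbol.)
None

A non-terminal is nullable if it can derive ε (the empty string): either it has an ε-production, or it has a production whose right-hand side consists entirely of nullable non-terminals.

There are no ε-productions, so no non-terminal can derive ε.
No non-terminals are nullable.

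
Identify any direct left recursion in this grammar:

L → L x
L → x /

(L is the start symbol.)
L → L x: LEFT RECURSIVE (starts with L)
L → x /: starts with x

The grammar has direct left recursion on: L.

Answer: Yes, L is left-recursive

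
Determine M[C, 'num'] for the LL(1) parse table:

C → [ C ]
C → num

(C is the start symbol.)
To find M[C, 'num'], we find productions for C where 'num' is in the predict set (PREDICT(N → α) = (FIRST(α) \ {ε}) ∪ (FOLLOW(N) if α ⇒* ε)).

C → [ C ]: PREDICT = { '[' }
C → num: PREDICT = { 'num' }
  'num' is in predict set, so this production goes in M[C, 'num']

M[C, 'num'] = C → num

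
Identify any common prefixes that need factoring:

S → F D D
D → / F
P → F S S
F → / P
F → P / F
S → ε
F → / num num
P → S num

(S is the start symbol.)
Yes, F has productions with common prefix '/'

Left-factoring is needed when two productions for the same non-terminal
share a common prefix on the right-hand side.

Productions for S:
  S → F D D
  S → ε
Productions for P:
  P → F S S
  P → S num
Productions for F:
  F → / P
  F → P / F
  F → / num num

Found common prefix '/' in productions for F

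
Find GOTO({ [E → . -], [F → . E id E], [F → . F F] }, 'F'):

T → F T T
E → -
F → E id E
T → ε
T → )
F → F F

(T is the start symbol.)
{ [E → . -], [F → . E id E], [F → . F F], [F → F . F] }

GOTO(I, 'F') = CLOSURE({ [A → αX.β] : [A → α.Xβ] ∈ I, X = 'F' })

Items with dot before 'F', with the dot advanced:
  [F → . F F] → [F → F . F]
Closure of the advanced items:
  [F → F . F] has the dot before F: add [F → . E id E], [F → . F F]
  [F → . E id E] has the dot before E: add [E → . -]

GOTO = { [E → . -], [F → . E id E], [F → . F F], [F → F . F] }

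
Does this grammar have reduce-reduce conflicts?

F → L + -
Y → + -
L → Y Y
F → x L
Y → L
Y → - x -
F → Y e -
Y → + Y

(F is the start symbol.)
Yes — I7: [F → x L .] vs [Y → L .]

A reduce-reduce conflict occurs when an LR(0) state has two complete items [A → α .] and [B → β .] — both call for a reduction, and with no lookahead the parser cannot choose between them.

Augment with F' → F and build the canonical LR(0) collection (I0 = CLOSURE({[F' → . F]}), then GOTO on every symbol after a dot until no new states appear). It has 19 states:
  I0: { [F → . L + -], [F → . Y e -], [F → . x L], [F' → . F], [L → . Y Y], [Y → . + -], [Y → . + Y], [Y → . - x -], [Y → . L] }  — shift
  I1: { [L → . Y Y], [Y → + . -], [Y → + . Y], [Y → . + -], [Y → . + Y], [Y → . - x -], [Y → . L] }  — shift
  I2: { [Y → - . x -] }  — shift
  I3: { [F' → F .] }  — accept
  I4: { [F → L . + -], [Y → L .] }  — shift, reduce
  I5: { [F → Y . e -], [L → . Y Y], [L → Y . Y], [Y → . + -], [Y → . + Y], [Y → . - x -], [Y → . L] }  — shift
  I6: { [F → x . L], [L → . Y Y], [Y → . + -], [Y → . + Y], [Y → . - x -], [Y → . L] }  — shift
  I7: { [F → x L .], [Y → L .] }  — 2 reduces
  I8: { [L → . Y Y], [L → Y . Y], [Y → . + -], [Y → . + Y], [Y → . - x -], [Y → . L] }  — shift
  I9: { [Y → L .] }  — reduce
  I10: { [L → . Y Y], [L → Y . Y], [L → Y Y .], [Y → . + -], [Y → . + Y], [Y → . - x -], [Y → . L] }  — shift, reduce
  I11: { [F → Y e . -] }  — shift
  I12: { [F → Y e - .] }  — reduce
  I13: { [F → L + . -] }  — shift
  I14: { [F → L + - .] }  — reduce
  I15: { [Y → - x . -] }  — shift
  I16: { [Y → - x - .] }  — reduce
  I17: { [Y → + - .], [Y → - . x -] }  — shift, reduce
  I18: { [L → . Y Y], [L → Y . Y], [Y → + Y .], [Y → . + -], [Y → . + Y], [Y → . - x -], [Y → . L] }  — shift, reduce

I7 contains complete items [F → x L .], [Y → L .] — reduce-reduce conflict.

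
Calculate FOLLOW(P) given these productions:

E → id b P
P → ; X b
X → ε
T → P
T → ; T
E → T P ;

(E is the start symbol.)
To compute FOLLOW(P), find every occurrence of P on a right-hand side N → α P β: add FIRST(β) \ {ε}, and if β is empty or nullable also add FOLLOW(N). Iterate to a fixed point.

In E → id b P: P is at the end, add FOLLOW(E)
In T → P: P is at the end, add FOLLOW(T)
In E → T P ;: P is followed by ';', add FIRST(';') \ {ε} = { ';' }

The FOLLOW sets referred to above (computed the same way, to a fixed point):
  FOLLOW(E) = { $ }
  FOLLOW(T) = { ';' }

Taking the union: FOLLOW(P) = { $, ';' }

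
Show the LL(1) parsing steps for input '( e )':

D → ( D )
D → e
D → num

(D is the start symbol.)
LL(1) parsing maintains a stack (initially the start symbol over $) and the input. At each step: if the stack top is a terminal, match it against the current input token; if it is a non-terminal N, replace it with the RHS of M[N, lookahead] (the unique production whose predict set contains the lookahead).

Stack is shown with the top on the left.

Stack    Input    Action
------------------------
D $      ( e ) $  output D → ( D )
( D ) $  ( e ) $  match '('
D ) $    e ) $    output D → e
e ) $    e ) $    match 'e'
) $      ) $      match ')'
$        $        accept

The string is accepted.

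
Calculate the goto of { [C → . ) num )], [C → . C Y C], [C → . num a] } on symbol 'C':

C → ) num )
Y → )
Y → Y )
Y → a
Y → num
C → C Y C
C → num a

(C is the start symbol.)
{ [C → C . Y C], [Y → . )], [Y → . Y )], [Y → . a], [Y → . num] }

GOTO(I, 'C') = CLOSURE({ [A → αX.β] : [A → α.Xβ] ∈ I, X = 'C' })

Items with dot before 'C', with the dot advanced:
  [C → . C Y C] → [C → C . Y C]
Closure of the advanced items:
  [C → C . Y C] has the dot before Y: add [Y → . )], [Y → . Y )], [Y → . a], [Y → . num]

GOTO = { [C → C . Y C], [Y → . )], [Y → . Y )], [Y → . a], [Y → . num] }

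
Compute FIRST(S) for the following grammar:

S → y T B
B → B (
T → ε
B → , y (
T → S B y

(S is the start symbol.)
From S → y T B:
  - y is a terminal: add 'y' and stop

Collecting: FIRST(S) = { 'y' }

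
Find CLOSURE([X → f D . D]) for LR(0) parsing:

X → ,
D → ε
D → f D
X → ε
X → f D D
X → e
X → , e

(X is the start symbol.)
{ [D → . f D], [D → .], [X → f D . D] }

Start with: [X → f D . D]
  [X → f D . D] has the dot before D: add [D → .], [D → . f D]
No further items can be added.

CLOSURE = { [D → . f D], [D → .], [X → f D . D] }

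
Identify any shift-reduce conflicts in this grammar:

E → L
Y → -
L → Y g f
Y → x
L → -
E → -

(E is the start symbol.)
Augment with E' → E and build the canonical LR(0) collection (I0 = CLOSURE({[E' → . E]}), then GOTO on every symbol after a dot until no new states appear). It has 8 states:
  I0: { [E → . -], [E → . L], [E' → . E], [L → . -], [L → . Y g f], [Y → . -], [Y → . x] }  — shift
  I1: { [E → - .], [L → - .], [Y → - .] }  — 3 reduces
  I2: { [E' → E .] }  — accept
  I3: { [E → L .] }  — reduce
  I4: { [L → Y . g f] }  — shift
  I5: { [Y → x .] }  — reduce
  I6: { [L → Y g . f] }  — shift
  I7: { [L → Y g f .] }  — reduce

No state contains both a complete item and a shift item.

Answer: No shift-reduce conflicts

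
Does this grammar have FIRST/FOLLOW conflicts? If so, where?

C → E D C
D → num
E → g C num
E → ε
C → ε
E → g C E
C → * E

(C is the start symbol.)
Yes. C → E D C with FOLLOW(C) on { 'g', 'num' }; E → g C num with FOLLOW(E) on { 'g' }; E → g C E with FOLLOW(E) on { 'g' }

Nullable non-terminals: C, E.
FIRST sets used below: FIRST(E) = { 'g', ε }, FIRST(D) = { 'num' }

C: nullable alternative(s) C → ε; FOLLOW(C) = { $, 'g', 'num' }
  C → E D C: FIRST \ {ε} = { 'g', 'num' } — overlaps FOLLOW(C) on { 'g', 'num' }: CONFLICT
  C → ε: FIRST \ {ε} = { } — this is the only nullable alternative, skip
  C → * E: FIRST \ {ε} = { '*' } — disjoint from FOLLOW(C)

E: nullable alternative(s) E → ε; FOLLOW(E) = { $, 'g', 'num' }
  E → g C num: FIRST \ {ε} = { 'g' } — overlaps FOLLOW(E) on { 'g' }: CONFLICT
  E → ε: FIRST \ {ε} = { } — this is the only nullable alternative, skip
  E → g C E: FIRST \ {ε} = { 'g' } — overlaps FOLLOW(E) on { 'g' }: CONFLICT

D has no nullable alternative, so no FIRST/FOLLOW check is needed there.

So the grammar has 3 FIRST/FOLLOW conflicts (marked CONFLICT above).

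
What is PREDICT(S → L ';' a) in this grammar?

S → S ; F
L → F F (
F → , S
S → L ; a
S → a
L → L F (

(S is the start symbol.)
{ ',' }

PREDICT(S → L ';' a) = (FIRST(RHS) \ {ε}) ∪ (FOLLOW(S) if ε ∈ FIRST(RHS), i.e. RHS ⇒* ε)
FIRST(L) = { ',' }
FIRST(L ';' a) = { ',' }
ε ∉ FIRST(L ';' a), so FOLLOW(S) is not added.
PREDICT(S → L ';' a) = { ',' }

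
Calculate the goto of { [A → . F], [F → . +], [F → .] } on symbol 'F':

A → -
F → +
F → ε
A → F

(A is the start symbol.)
GOTO(I, 'F') = CLOSURE({ [A → αX.β] : [A → α.Xβ] ∈ I, X = 'F' })

Items with dot before 'F', with the dot advanced:
  [A → . F] → [A → F .]
Closure adds nothing (no advanced item has the dot before a non-terminal).

GOTO = { [A → F .] }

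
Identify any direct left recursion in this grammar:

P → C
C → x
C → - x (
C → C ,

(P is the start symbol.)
P → C: starts with C
C → x: starts with x
C → - x (: starts with '-'
C → C ,: LEFT RECURSIVE (starts with C)

The grammar has direct left recursion on: C.

Answer: Yes, C is left-recursive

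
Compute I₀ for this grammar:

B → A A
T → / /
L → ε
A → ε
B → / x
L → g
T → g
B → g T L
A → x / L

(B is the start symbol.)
First, augment the grammar with B' → B
I₀ = CLOSURE({ [B' → . B] }):
  [B' → . B] has the dot before B: add [B → . A A], [B → . / x], [B → . g T L]
  [B → . A A] has the dot before A: add [A → .], [A → . x / L]
No further items can be added.

I₀ = { [A → . x / L], [A → .], [B → . / x], [B → . A A], [B → . g T L], [B' → . B] }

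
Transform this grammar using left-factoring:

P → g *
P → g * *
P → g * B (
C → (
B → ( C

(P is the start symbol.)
Left-factoring transforms A → αβ₁ | αβ₂ into A → αA' and A' → β₁ | β₂
(α is the longest common prefix among the alternatives). Repeat until
no nonterminal has two alternatives with a common prefix.

Round 1: P has alternatives sharing prefix 'g *'. Introduce P': P → g * P'
  Add: P' → ε
  Add: P' → *
  Add: P' → B (

No remaining common prefixes — done.

Resulting grammar:
P → g * P'
P' → ε
P' → *
P' → B (
C → (
B → ( C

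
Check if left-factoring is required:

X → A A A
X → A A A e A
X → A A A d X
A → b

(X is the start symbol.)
Left-factoring is needed when two productions for the same non-terminal
share a common prefix on the right-hand side.

Productions for X:
  X → A A A
  X → A A A e A
  X → A A A d X

Found common prefix 'A A A' in productions for X

Answer: Yes, X has productions with common prefix 'A A A'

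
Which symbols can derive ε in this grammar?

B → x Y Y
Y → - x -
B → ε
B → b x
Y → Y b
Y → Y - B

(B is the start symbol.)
ε-productions: B → ε
So B is immediately nullable.
No further non-terminal can be added: every production for the remaining non-terminals contains a terminal or a non-nullable non-terminal.
Nullable = { 'B' }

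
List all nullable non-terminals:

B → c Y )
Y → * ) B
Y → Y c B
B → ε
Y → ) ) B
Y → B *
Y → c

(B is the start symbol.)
ε-productions: B → ε
So B is immediately nullable.
No further non-terminal can be added: every production for the remaining non-terminals contains a terminal or a non-nullable non-terminal.
Nullable = { 'B' }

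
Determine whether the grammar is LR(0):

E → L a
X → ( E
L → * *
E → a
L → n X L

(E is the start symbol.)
Augment with E' → E and build the canonical LR(0) collection (I0 = CLOSURE({[E' → . E]}), then GOTO on every symbol after a dot until no new states appear). It has 12 states:
  I0: { [E → . L a], [E → . a], [E' → . E], [L → . * *], [L → . n X L] }  — shift
  I1: { [L → * . *] }  — shift
  I2: { [E' → E .] }  — accept
  I3: { [E → L . a] }  — shift
  I4: { [E → a .] }  — reduce
  I5: { [L → n . X L], [X → . ( E] }  — shift
  I6: { [E → . L a], [E → . a], [L → . * *], [L → . n X L], [X → ( . E] }  — shift
  I7: { [L → . * *], [L → . n X L], [L → n X . L] }  — shift
  I8: { [L → n X L .] }  — reduce
  I9: { [X → ( E .] }  — reduce
  I10: { [E → L a .] }  — reduce
  I11: { [L → * * .] }  — reduce

Every state is either a pure shift/goto state or contains exactly one complete item and nothing to shift — no conflicts. The grammar is LR(0).

Answer: Yes, the grammar is LR(0)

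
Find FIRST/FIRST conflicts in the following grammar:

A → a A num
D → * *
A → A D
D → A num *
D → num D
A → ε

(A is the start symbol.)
Yes. A → a A num / A → A D on { 'a' }; D → '*' '*' / D → A num '*' on { '*' }; D → A num '*' / D → num D on { 'num' }

FIRST sets of the non-terminals at (or reachable through a nullable prefix from) the front of some alternative:
  FIRST(A) = { '*', 'a', 'num', ε }
  FIRST(D) = { '*', 'a', 'num' }

Productions for A:
  A → a A num: FIRST = { 'a' }
  A → A D: FIRST = { '*', 'a', 'num' }
  A → ε: FIRST = { ε }
Productions for D:
  D → * *: FIRST = { '*' }
  D → A num *: FIRST = { '*', 'a', 'num' }
  D → num D: FIRST = { 'num' }

Conflict for A: A → a A num and A → A D
  Overlap: { 'a' }
Conflict for D: D → * * and D → A num *
  Overlap: { '*' }
Conflict for D: D → A num * and D → num D
  Overlap: { 'num' }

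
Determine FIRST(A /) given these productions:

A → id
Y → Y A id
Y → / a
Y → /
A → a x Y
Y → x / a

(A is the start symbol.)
FIRST sets of the non-terminals involved (from the grammar, by fixed-point iteration):
  FIRST(A) = { 'a', 'id' }

To compute FIRST(A /), process the symbols left to right:
Symbol A is a non-terminal. Add FIRST(A) \ {ε} = { 'a', 'id' }
A is not nullable (ε ∉ FIRST(A)), so stop here.
FIRST(A /) = { 'a', 'id' }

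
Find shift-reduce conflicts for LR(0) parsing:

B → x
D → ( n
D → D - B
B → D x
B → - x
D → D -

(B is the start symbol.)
Augment with B' → B and build the canonical LR(0) collection (I0 = CLOSURE({[B' → . B]}), then GOTO on every symbol after a dot until no new states appear). It has 11 states:
  I0: { [B → . - x], [B → . D x], [B → . x], [B' → . B], [D → . ( n], [D → . D - B], [D → . D -] }  — shift
  I1: { [D → ( . n] }  — shift
  I2: { [B → - . x] }  — shift
  I3: { [B' → B .] }  — accept
  I4: { [B → D . x], [D → D . - B], [D → D . -] }  — shift
  I5: { [B → x .] }  — reduce
  I6: { [B → . - x], [B → . D x], [B → . x], [D → . ( n], [D → . D - B], [D → . D -], [D → D - . B], [D → D - .] }  — shift, reduce
  I7: { [B → D x .] }  — reduce
  I8: { [D → D - B .] }  — reduce
  I9: { [B → - x .] }  — reduce
  I10: { [D → ( n .] }  — reduce

I6 contains reduce item [D → D - .] and shift items [B → . - x], [B → . x], [D → . ( n] — shift-reduce conflict.

Answer: Yes — I6: [D → D - .] vs [B → . - x]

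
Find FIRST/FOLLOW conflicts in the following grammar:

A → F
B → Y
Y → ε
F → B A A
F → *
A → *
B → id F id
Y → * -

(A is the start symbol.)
Nullable non-terminals: B, Y.
FIRST sets used below: FIRST(Y) = { '*', ε }

B: nullable alternative(s) B → Y; FOLLOW(B) = { '*', 'id' }
  B → Y: FIRST \ {ε} = { '*' } — this is the only nullable alternative, skip
  B → id F id: FIRST \ {ε} = { 'id' } — overlaps FOLLOW(B) on { 'id' }: CONFLICT

Y: nullable alternative(s) Y → ε; FOLLOW(Y) = { '*', 'id' }
  Y → ε: FIRST \ {ε} = { } — this is the only nullable alternative, skip
  Y → * -: FIRST \ {ε} = { '*' } — overlaps FOLLOW(Y) on { '*' }: CONFLICT

A, F have no nullable alternative, so no FIRST/FOLLOW check is needed there.

So the grammar has 2 FIRST/FOLLOW conflicts (marked CONFLICT above).

Answer: Yes. B → id F id with FOLLOW(B) on { 'id' }; Y → '*' '-' with FOLLOW(Y) on { '*' }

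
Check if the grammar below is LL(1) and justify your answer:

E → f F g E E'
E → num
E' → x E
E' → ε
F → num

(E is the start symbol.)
A grammar is LL(1) if for each non-terminal N with multiple productions, the predict sets of those productions are pairwise disjoint, where PREDICT(N → α) = (FIRST(α) \ {ε}) ∪ (FOLLOW(N) if α ⇒* ε).

Relevant sets:
  FOLLOW(E') = { $, 'x' }

For E:
  PREDICT(E → f F g E E') = { 'f' }
  PREDICT(E → num) = { 'num' }
For E':
  PREDICT(E' → x E) = { 'x' }
  PREDICT(E' → ε) = { $, 'x' }
F has a single production, so nothing to check there.

Conflict found: Predict set conflict for E': { 'x' }
The grammar is NOT LL(1).

Answer: No. Predict set conflict for E': { 'x' }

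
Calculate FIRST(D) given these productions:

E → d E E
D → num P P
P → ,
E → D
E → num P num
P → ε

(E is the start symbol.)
{ 'num' }

To compute FIRST(D), examine every production with D on the left-hand side, reading each right-hand side left to right until a non-nullable symbol is reached.

From D → num P P:
  - num is a terminal: add 'num' and stop

Collecting: FIRST(D) = { 'num' }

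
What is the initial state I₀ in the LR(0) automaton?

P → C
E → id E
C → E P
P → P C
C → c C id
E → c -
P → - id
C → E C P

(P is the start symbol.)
{ [C → . E C P], [C → . E P], [C → . c C id], [E → . c -], [E → . id E], [P → . - id], [P → . C], [P → . P C], [P' → . P] }

First, augment the grammar with P' → P
I₀ = CLOSURE({ [P' → . P] }):
  [P' → . P] has the dot before P: add [P → . C], [P → . P C], [P → . - id]
  [P → . C] has the dot before C: add [C → . E P], [C → . c C id], [C → . E C P]
  [C → . E P] has the dot before E: add [E → . id E], [E → . c -]
No further items can be added.

I₀ = { [C → . E C P], [C → . E P], [C → . c C id], [E → . c -], [E → . id E], [P → . - id], [P → . C], [P → . P C], [P' → . P] }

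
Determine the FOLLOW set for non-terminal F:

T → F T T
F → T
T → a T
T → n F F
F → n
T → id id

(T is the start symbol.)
To compute FOLLOW(F), find every occurrence of F on a right-hand side N → α F β: add FIRST(β) \ {ε}, and if β is empty or nullable also add FOLLOW(N). Iterate to a fixed point.

In T → F T T: F is followed by T T, add FIRST(T T) \ {ε} = { 'a', 'id', 'n' }
In T → n F F: F is followed by F, add FIRST(F) \ {ε} = { 'a', 'id', 'n' }
In T → n F F: F is at the end, add FOLLOW(T)

The FOLLOW sets referred to above (computed the same way, to a fixed point):
  FOLLOW(T) = { $, 'a', 'id', 'n' }

Taking the union: FOLLOW(F) = { $, 'a', 'id', 'n' }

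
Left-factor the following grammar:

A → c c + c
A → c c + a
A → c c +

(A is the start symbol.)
Left-factoring transforms A → αβ₁ | αβ₂ into A → αA' and A' → β₁ | β₂
(α is the longest common prefix among the alternatives). Repeat until
no nonterminal has two alternatives with a common prefix.

Round 1: A has alternatives sharing prefix 'c c +'. Introduce A': A → c c + A'
  Add: A' → c
  Add: A' → a
  Add: A' → ε

No remaining common prefixes — done.

Resulting grammar:
A → c c + A'
A' → c
A' → a
A' → ε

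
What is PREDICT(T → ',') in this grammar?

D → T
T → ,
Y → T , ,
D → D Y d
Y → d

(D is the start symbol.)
{ ',' }

PREDICT(T → ',') = (FIRST(RHS) \ {ε}) ∪ (FOLLOW(T) if ε ∈ FIRST(RHS), i.e. RHS ⇒* ε)
FIRST(',') = { ',' }
ε ∉ FIRST(','), so FOLLOW(T) is not added.
PREDICT(T → ',') = { ',' }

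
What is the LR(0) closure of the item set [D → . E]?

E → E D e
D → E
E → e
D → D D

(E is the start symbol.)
{ [D → . E], [E → . E D e], [E → . e] }

To compute CLOSURE, for each item [A → α.Bβ] where B is a non-terminal, add [B → .γ] for all productions B → γ; repeat for the newly added items until nothing changes.

Start with: [D → . E]
  [D → . E] has the dot before E: add [E → . E D e], [E → . e]
No further items can be added.

CLOSURE = { [D → . E], [E → . E D e], [E → . e] }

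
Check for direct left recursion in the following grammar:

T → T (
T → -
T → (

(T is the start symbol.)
Yes, T is left-recursive

T → T (: LEFT RECURSIVE (starts with T)
T → -: starts with '-'
T → (: starts with '('

The grammar has direct left recursion on: T.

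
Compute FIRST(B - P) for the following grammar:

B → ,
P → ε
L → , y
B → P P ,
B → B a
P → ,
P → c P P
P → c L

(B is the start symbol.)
{ ',', 'c' }

FIRST sets of the non-terminals involved (from the grammar, by fixed-point iteration):
  FIRST(B) = { ',', 'c' }

To compute FIRST(B - P), process the symbols left to right:
Symbol B is a non-terminal. Add FIRST(B) \ {ε} = { ',', 'c' }
B is not nullable (ε ∉ FIRST(B)), so stop here.
FIRST(B - P) = { ',', 'c' }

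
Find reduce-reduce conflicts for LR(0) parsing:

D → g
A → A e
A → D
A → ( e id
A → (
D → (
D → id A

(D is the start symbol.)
A reduce-reduce conflict occurs when an LR(0) state has two complete items [A → α .] and [B → β .] — both call for a reduction, and with no lookahead the parser cannot choose between them.

Augment with D' → D and build the canonical LR(0) collection (I0 = CLOSURE({[D' → . D]}), then GOTO on every symbol after a dot until no new states appear). It has 11 states:
  I0: { [D → . (], [D → . g], [D → . id A], [D' → . D] }  — shift
  I1: { [D → ( .] }  — reduce
  I2: { [D' → D .] }  — accept
  I3: { [D → g .] }  — reduce
  I4: { [A → . ( e id], [A → . (], [A → . A e], [A → . D], [D → . (], [D → . g], [D → . id A], [D → id . A] }  — shift
  I5: { [A → ( . e id], [A → ( .], [D → ( .] }  — shift, 2 reduces
  I6: { [A → A . e], [D → id A .] }  — shift, reduce
  I7: { [A → D .] }  — reduce
  I8: { [A → A e .] }  — reduce
  I9: { [A → ( e . id] }  — shift
  I10: { [A → ( e id .] }  — reduce

I5 contains complete items [A → ( .], [D → ( .] — reduce-reduce conflict.

Answer: Yes — I5: [A → ( .] vs [D → ( .]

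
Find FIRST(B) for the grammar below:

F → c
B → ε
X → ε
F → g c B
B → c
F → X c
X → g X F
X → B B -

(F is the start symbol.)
To compute FIRST(B), examine every production with B on the left-hand side, reading each right-hand side left to right until a non-nullable symbol is reached.

From B → ε:
  - ε-production, so ε ∈ FIRST(B)
From B → c:
  - c is a terminal: add 'c' and stop

Collecting: FIRST(B) = { 'c', ε }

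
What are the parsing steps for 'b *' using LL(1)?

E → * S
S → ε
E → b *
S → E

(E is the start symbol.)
Stack is shown with the top on the left.

Stack  Input  Action
--------------------
E $    b * $  output E → b *
b * $  b * $  match 'b'
* $    * $    match '*'
$      $      accept

The string is accepted.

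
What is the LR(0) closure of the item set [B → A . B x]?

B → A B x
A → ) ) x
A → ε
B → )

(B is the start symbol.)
Start with: [B → A . B x]
  [B → A . B x] has the dot before B: add [B → . A B x], [B → . )]
  [B → . A B x] has the dot before A: add [A → . ) ) x], [A → .]
No further items can be added.

CLOSURE = { [A → . ) ) x], [A → .], [B → . )], [B → . A B x], [B → A . B x] }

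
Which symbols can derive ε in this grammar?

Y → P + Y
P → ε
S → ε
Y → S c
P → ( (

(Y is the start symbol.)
A non-terminal is nullable if it can derive ε (the empty string): either it has an ε-production, or it has a production whose right-hand side consists entirely of nullable non-terminals.

ε-productions: P → ε, S → ε
So P, S are immediately nullable.
No further non-terminal can be added: every production for the remaining non-terminals contains a terminal or a non-nullable non-terminal.
Nullable = { 'P', 'S' }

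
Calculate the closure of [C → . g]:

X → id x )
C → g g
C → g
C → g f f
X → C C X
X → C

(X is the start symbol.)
{ [C → . g] }

Start with: [C → . g]
The dot precedes the terminal g, so nothing is added.

CLOSURE = { [C → . g] }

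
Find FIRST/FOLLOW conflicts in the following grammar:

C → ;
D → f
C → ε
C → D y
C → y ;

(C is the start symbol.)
No FIRST/FOLLOW conflicts.

A FIRST/FOLLOW conflict occurs when a non-terminal N has a nullable alternative N → β (β ⇒* ε) and another alternative N → α with FIRST(α) ∩ FOLLOW(N) ≠ ∅: on such a lookahead the parser cannot decide between expanding α and letting N vanish via β.

Nullable non-terminals: C.
FIRST sets used below: FIRST(D) = { 'f' }

C: nullable alternative(s) C → ε; FOLLOW(C) = { $ }
  C → ;: FIRST \ {ε} = { ';' } — disjoint from FOLLOW(C)
  C → ε: FIRST \ {ε} = { } — this is the only nullable alternative, skip
  C → D y: FIRST \ {ε} = { 'f' } — disjoint from FOLLOW(C)
  C → y ;: FIRST \ {ε} = { 'y' } — disjoint from FOLLOW(C)

D has no nullable alternative, so no FIRST/FOLLOW check is needed there.

No FIRST/FOLLOW conflicts found.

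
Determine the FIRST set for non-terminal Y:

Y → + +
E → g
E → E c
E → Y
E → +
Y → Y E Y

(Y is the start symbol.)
{ '+' }

From Y → + +:
  - '+' is a terminal: add '+' and stop
From Y → Y E Y:
  - Y is the symbol being defined: contributes nothing new
    Y is not nullable, so stop

Collecting: FIRST(Y) = { '+' }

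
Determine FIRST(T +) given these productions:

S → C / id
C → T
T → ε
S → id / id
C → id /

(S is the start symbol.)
FIRST sets of the non-terminals involved (from the grammar, by fixed-point iteration):
  FIRST(T) = { ε }

To compute FIRST(T +), process the symbols left to right:
Symbol T is a non-terminal. Add FIRST(T) \ {ε} = { }
T is nullable (ε ∈ FIRST(T)), continue to the next symbol.
Symbol + is a terminal. Add '+' and stop.
FIRST(T +) = { '+' }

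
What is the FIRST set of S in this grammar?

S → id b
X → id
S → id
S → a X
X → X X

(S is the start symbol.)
{ 'a', 'id' }

From S → id b:
  - id is a terminal: add 'id' and stop
From S → id:
  - id is a terminal: add 'id' and stop
From S → a X:
  - a is a terminal: add 'a' and stop

Collecting: FIRST(S) = { 'a', 'id' }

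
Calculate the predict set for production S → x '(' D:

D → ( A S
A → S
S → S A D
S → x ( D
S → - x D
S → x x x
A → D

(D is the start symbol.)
{ 'x' }

PREDICT(S → x '(' D) = (FIRST(RHS) \ {ε}) ∪ (FOLLOW(S) if ε ∈ FIRST(RHS), i.e. RHS ⇒* ε)
FIRST(x '(' D) = { 'x' }
ε ∉ FIRST(x '(' D), so FOLLOW(S) is not added.
PREDICT(S → x '(' D) = { 'x' }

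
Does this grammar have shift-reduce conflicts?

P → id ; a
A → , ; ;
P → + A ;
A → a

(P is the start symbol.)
No shift-reduce conflicts

Augment with P' → P and build the canonical LR(0) collection (I0 = CLOSURE({[P' → . P]}), then GOTO on every symbol after a dot until no new states appear). It has 12 states:
  I0: { [P → . + A ;], [P → . id ; a], [P' → . P] }  — shift
  I1: { [A → . , ; ;], [A → . a], [P → + . A ;] }  — shift
  I2: { [P' → P .] }  — accept
  I3: { [P → id . ; a] }  — shift
  I4: { [P → id ; . a] }  — shift
  I5: { [P → id ; a .] }  — reduce
  I6: { [A → , . ; ;] }  — shift
  I7: { [P → + A . ;] }  — shift
  I8: { [A → a .] }  — reduce
  I9: { [P → + A ; .] }  — reduce
  I10: { [A → , ; . ;] }  — shift
  I11: { [A → , ; ; .] }  — reduce

No state contains both a complete item and a shift item.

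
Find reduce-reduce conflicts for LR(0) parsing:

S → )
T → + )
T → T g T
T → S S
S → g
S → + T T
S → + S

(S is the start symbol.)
A reduce-reduce conflict occurs when an LR(0) state has two complete items [A → α .] and [B → β .] — both call for a reduction, and with no lookahead the parser cannot choose between them.

Augment with S' → S and build the canonical LR(0) collection (I0 = CLOSURE({[S' → . S]}), then GOTO on every symbol after a dot until no new states appear). It has 15 states:
  I0: { [S → . )], [S → . + S], [S → . + T T], [S → . g], [S' → . S] }  — shift
  I1: { [S → ) .] }  — reduce
  I2: { [S → + . S], [S → + . T T], [S → . )], [S → . + S], [S → . + T T], [S → . g], [T → . + )], [T → . S S], [T → . T g T] }  — shift
  I3: { [S' → S .] }  — accept
  I4: { [S → g .] }  — reduce
  I5: { [S → + . S], [S → + . T T], [S → . )], [S → . + S], [S → . + T T], [S → . g], [T → + . )], [T → . + )], [T → . S S], [T → . T g T] }  — shift
  I6: { [S → + S .], [S → . )], [S → . + S], [S → . + T T], [S → . g], [T → S . S] }  — shift, reduce
  I7: { [S → + T . T], [S → . )], [S → . + S], [S → . + T T], [S → . g], [T → . + )], [T → . S S], [T → . T g T], [T → T . g T] }  — shift
  I8: { [S → . )], [S → . + S], [S → . + T T], [S → . g], [T → S . S] }  — shift
  I9: { [S → + T T .], [T → T . g T] }  — shift, reduce
  I10: { [S → . )], [S → . + S], [S → . + T T], [S → . g], [S → g .], [T → . + )], [T → . S S], [T → . T g T], [T → T g . T] }  — shift, reduce
  I11: { [T → T . g T], [T → T g T .] }  — shift, reduce
  I12: { [S → . )], [S → . + S], [S → . + T T], [S → . g], [T → . + )], [T → . S S], [T → . T g T], [T → T g . T] }  — shift
  I13: { [T → S S .] }  — reduce
  I14: { [S → ) .], [T → + ) .] }  — 2 reduces

I14 contains complete items [S → ) .], [T → + ) .] — reduce-reduce conflict.

Answer: Yes — I14: [S → ) .] vs [T → + ) .]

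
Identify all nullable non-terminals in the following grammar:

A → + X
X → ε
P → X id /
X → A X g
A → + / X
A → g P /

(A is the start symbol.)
A non-terminal is nullable if it can derive ε (the empty string): either it has an ε-production, or it has a production whose right-hand side consists entirely of nullable non-terminals.

ε-productions: X → ε
So X is immediately nullable.
No further non-terminal can be added: every production for the remaining non-terminals contains a terminal or a non-nullable non-terminal.
Nullable = { 'X' }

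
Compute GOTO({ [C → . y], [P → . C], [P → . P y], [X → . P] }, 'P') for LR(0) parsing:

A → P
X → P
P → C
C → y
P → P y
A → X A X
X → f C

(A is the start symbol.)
GOTO(I, 'P') = CLOSURE({ [A → αX.β] : [A → α.Xβ] ∈ I, X = 'P' })

Items with dot before 'P', with the dot advanced:
  [P → . P y] → [P → P . y]
  [X → . P] → [X → P .]
Closure adds nothing (no advanced item has the dot before a non-terminal).

GOTO = { [P → P . y], [X → P .] }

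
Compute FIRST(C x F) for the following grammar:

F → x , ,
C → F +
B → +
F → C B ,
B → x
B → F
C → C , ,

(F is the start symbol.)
{ 'x' }

FIRST sets of the non-terminals involved (from the grammar, by fixed-point iteration):
  FIRST(C) = { 'x' }

To compute FIRST(C x F), process the symbols left to right:
Symbol C is a non-terminal. Add FIRST(C) \ {ε} = { 'x' }
C is not nullable (ε ∉ FIRST(C)), so stop here.
FIRST(C x F) = { 'x' }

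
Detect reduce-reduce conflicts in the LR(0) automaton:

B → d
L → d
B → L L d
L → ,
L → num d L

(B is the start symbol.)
Yes — I4: [B → d .] vs [L → d .]

A reduce-reduce conflict occurs when an LR(0) state has two complete items [A → α .] and [B → β .] — both call for a reduction, and with no lookahead the parser cannot choose between them.

Augment with B' → B and build the canonical LR(0) collection (I0 = CLOSURE({[B' → . B]}), then GOTO on every symbol after a dot until no new states appear). It has 11 states:
  I0: { [B → . L L d], [B → . d], [B' → . B], [L → . ,], [L → . d], [L → . num d L] }  — shift
  I1: { [L → , .] }  — reduce
  I2: { [B' → B .] }  — accept
  I3: { [B → L . L d], [L → . ,], [L → . d], [L → . num d L] }  — shift
  I4: { [B → d .], [L → d .] }  — 2 reduces
  I5: { [L → num . d L] }  — shift
  I6: { [L → . ,], [L → . d], [L → . num d L], [L → num d . L] }  — shift
  I7: { [L → num d L .] }  — reduce
  I8: { [L → d .] }  — reduce
  I9: { [B → L L . d] }  — shift
  I10: { [B → L L d .] }  — reduce

I4 contains complete items [B → d .], [L → d .] — reduce-reduce conflict.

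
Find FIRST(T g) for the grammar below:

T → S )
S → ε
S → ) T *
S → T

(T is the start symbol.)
{ ')' }

FIRST sets of the non-terminals involved (from the grammar, by fixed-point iteration):
  FIRST(T) = { ')' }

To compute FIRST(T g), process the symbols left to right:
Symbol T is a non-terminal. Add FIRST(T) \ {ε} = { ')' }
T is not nullable (ε ∉ FIRST(T)), so stop here.
FIRST(T g) = { ')' }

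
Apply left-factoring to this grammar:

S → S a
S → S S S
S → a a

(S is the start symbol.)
Left-factoring transforms A → αβ₁ | αβ₂ into A → αA' and A' → β₁ | β₂
(α is the longest common prefix among the alternatives). Repeat until
no nonterminal has two alternatives with a common prefix.

Round 1: S has alternatives sharing prefix 'S'. Introduce S': S → S S'
  Add: S' → a
  Add: S' → S S

No remaining common prefixes — done.

Resulting grammar:
S → S S'
S' → a
S' → S S
S → a a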